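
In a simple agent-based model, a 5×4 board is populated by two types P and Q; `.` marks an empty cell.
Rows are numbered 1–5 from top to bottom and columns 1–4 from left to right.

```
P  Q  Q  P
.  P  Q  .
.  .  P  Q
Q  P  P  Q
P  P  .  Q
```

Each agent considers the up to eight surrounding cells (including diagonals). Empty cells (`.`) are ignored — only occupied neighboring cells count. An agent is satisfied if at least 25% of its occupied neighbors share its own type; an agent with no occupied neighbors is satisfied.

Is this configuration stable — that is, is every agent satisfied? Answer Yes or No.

No

Row 1: (1,1)P 1/2 ok · (1,2)Q 2/4 ok · (1,3)Q 2/4 ok · (1,4)P 0/2 unhappy
Row 2: (2,2)P 2/5 ok · (2,3)Q 3/6 ok
Row 3: (3,3)P 3/6 ok · (3,4)Q 2/4 ok
Row 4: (4,1)Q 0/3 unhappy · (4,2)P 4/5 ok · (4,3)P 3/6 ok · (4,4)Q 2/4 ok
Row 5: (5,1)P 2/3 ok · (5,2)P 3/4 ok · (5,4)Q 1/2 ok
For instance (1,4) has only 0/2 same-type neighbors, below 1/4.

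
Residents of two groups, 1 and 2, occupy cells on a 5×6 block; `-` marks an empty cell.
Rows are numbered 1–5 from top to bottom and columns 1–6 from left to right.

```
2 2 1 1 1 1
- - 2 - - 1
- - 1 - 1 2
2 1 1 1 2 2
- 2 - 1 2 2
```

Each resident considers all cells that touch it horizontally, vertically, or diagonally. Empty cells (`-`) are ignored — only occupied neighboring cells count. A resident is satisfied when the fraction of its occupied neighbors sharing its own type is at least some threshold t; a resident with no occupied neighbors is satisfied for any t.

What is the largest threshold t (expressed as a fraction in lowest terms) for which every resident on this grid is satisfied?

Row 1: (1,1)2 1/1 · (1,2)2 2/3 · (1,3)1 1/3 · (1,4)1 2/3 · (1,5)1 3/3 · (1,6)1 2/2
Row 2: (2,3)2 1/4 · (2,6)1 3/4
Row 3: (3,3)1 3/4 · (3,5)1 2/5 · (3,6)2 2/4
Row 4: (4,1)2 1/2 · (4,2)1 2/4 · (4,3)1 4/5 · (4,4)1 4/6 · (4,5)2 4/7 · (4,6)2 4/5
Row 5: (5,2)2 1/3 · (5,4)1 2/4 · (5,5)2 3/5 · (5,6)2 3/3
The smallest same-type fraction is 1/4 at (2,3), which reduces to 1/4. Any threshold above that leaves this resident unsatisfied.

1/4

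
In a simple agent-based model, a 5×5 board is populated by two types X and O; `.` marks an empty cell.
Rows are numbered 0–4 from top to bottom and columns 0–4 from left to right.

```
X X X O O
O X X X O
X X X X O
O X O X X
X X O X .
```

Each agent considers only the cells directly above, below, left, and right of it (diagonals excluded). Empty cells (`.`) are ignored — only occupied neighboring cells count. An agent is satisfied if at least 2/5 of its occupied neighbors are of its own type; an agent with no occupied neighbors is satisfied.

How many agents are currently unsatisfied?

7

Row 0: (0,0)X 1/2 ok · (0,1)X 3/3 ok · (0,2)X 2/3 ok · (0,3)O 1/3 unhappy · (0,4)O 2/2 ok
Row 1: (1,0)O 0/3 unhappy · (1,1)X 3/4 ok · (1,2)X 4/4 ok · (1,3)X 2/4 ok · (1,4)O 2/3 ok
Row 2: (2,0)X 1/3 unhappy · (2,1)X 4/4 ok · (2,2)X 3/4 ok · (2,3)X 3/4 ok · (2,4)O 1/3 unhappy
Row 3: (3,0)O 0/3 unhappy · (3,1)X 2/4 ok · (3,2)O 1/4 unhappy · (3,3)X 3/4 ok · (3,4)X 1/2 ok
Row 4: (4,0)X 1/2 ok · (4,1)X 2/3 ok · (4,2)O 1/3 unhappy · (4,3)X 1/2 ok
Unsatisfied: (0,3), (1,0), (2,0), (2,4), (3,0), (3,2), (4,2) — 7 in total.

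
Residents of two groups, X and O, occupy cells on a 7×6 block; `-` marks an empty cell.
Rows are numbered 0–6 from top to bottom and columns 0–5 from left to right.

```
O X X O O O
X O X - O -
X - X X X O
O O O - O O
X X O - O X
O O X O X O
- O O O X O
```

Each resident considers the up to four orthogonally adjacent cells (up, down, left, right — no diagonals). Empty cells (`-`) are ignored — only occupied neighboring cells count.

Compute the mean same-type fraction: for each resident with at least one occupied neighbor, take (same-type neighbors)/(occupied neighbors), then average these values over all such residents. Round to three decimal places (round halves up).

0.479

Row 0: (0,0)O 0/2 · (0,1)X 1/3 · (0,2)X 2/3 · (0,3)O 1/2 · (0,4)O 3/3 · (0,5)O 1/1
Row 1: (1,0)X 1/3 · (1,1)O 0/3 · (1,2)X 2/3 · (1,4)O 1/2
Row 2: (2,0)X 1/2 · (2,2)X 2/3 · (2,3)X 2/2 · (2,4)X 1/4 · (2,5)O 1/2
Row 3: (3,0)O 1/3 · (3,1)O 2/3 · (3,2)O 2/3 · (3,4)O 2/3 · (3,5)O 2/3
Row 4: (4,0)X 1/3 · (4,1)X 1/4 · (4,2)O 1/3 · (4,4)O 1/3 · (4,5)X 0/3
Row 5: (5,0)O 1/2 · (5,1)O 2/4 · (5,2)X 0/4 · (5,3)O 1/3 · (5,4)X 1/4 · (5,5)O 1/3
Row 6: (6,1)O 2/2 · (6,2)O 2/3 · (6,3)O 2/3 · (6,4)X 1/3 · (6,5)O 1/2
Sum over 36 residents: 0/2 + 1/3 + 2/3 + 1/2 + 3/3 + 1/1 + 1/3 + 0/3 + 2/3 + 1/2 + 1/2 + 2/3 + 2/2 + 1/4 + 1/2 + 1/3 + 2/3 + 2/3 + 2/3 + 2/3 + 1/3 + 1/4 + 1/3 + 1/3 + 0/3 + 1/2 + 2/4 + 0/4 + 1/3 + 1/4 + 1/3 + 2/2 + 2/3 + 2/3 + 1/3 + 1/2 = 69/4; mean = 69/4 ÷ 36 = 23/48 = 0.479166… → 0.479.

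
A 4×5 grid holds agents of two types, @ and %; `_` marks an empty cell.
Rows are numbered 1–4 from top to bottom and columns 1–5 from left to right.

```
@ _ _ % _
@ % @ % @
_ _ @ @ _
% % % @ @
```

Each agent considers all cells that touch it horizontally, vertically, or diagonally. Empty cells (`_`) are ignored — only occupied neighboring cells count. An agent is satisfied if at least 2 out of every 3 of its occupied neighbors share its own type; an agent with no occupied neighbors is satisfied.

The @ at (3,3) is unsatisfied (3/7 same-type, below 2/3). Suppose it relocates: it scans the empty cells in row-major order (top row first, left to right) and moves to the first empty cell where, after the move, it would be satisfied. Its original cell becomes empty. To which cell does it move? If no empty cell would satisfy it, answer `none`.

(1,2)

Vacating (3,3). Empty cells in order:
  (1,2): 3/4 same-type → satisfied — stop here.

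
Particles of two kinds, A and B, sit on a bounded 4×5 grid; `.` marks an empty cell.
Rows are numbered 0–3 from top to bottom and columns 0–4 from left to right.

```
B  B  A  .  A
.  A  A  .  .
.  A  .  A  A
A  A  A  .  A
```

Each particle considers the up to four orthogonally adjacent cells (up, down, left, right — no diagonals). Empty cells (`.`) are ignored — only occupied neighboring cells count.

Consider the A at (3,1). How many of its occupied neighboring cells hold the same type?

Occupied neighbors of (3,1): (2,1)=A, (3,0)=A, (3,2)=A.
Same type (A): 3 of 3.

3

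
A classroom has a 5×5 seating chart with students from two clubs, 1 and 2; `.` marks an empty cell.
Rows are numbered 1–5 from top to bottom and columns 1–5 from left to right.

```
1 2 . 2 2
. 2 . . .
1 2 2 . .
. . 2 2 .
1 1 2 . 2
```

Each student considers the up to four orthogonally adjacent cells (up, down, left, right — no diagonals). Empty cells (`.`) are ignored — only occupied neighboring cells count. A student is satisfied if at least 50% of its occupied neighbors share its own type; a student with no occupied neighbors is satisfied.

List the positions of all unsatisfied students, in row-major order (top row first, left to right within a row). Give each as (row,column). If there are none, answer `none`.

(1,1), (3,1)

Row 1: (1,1)1 0/1 ✗ · (1,2)2 1/2 ✓ · (1,4)2 1/1 ✓ · (1,5)2 1/1 ✓
Row 2: (2,2)2 2/2 ✓
Row 3: (3,1)1 0/1 ✗ · (3,2)2 2/3 ✓ · (3,3)2 2/2 ✓
Row 4: (4,3)2 3/3 ✓ · (4,4)2 1/1 ✓
Row 5: (5,1)1 1/1 ✓ · (5,2)1 1/2 ✓ · (5,3)2 1/2 ✓ · (5,5)2 0/0 ✓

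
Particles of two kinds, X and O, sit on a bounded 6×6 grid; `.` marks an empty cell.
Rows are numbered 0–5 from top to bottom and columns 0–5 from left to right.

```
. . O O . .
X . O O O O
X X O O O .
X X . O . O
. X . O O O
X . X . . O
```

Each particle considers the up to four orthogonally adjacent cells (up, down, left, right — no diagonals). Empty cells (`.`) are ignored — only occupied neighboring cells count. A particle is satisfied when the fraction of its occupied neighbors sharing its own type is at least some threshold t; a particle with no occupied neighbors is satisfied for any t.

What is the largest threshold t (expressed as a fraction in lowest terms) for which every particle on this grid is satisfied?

2/3

(0,2)O 2/2
(0,3)O 2/2
(1,0)X 1/1
(1,2)O 3/3
(1,3)O 4/4
(1,4)O 3/3
(1,5)O 1/1
(2,0)X 3/3
(2,1)X 2/3
(2,2)O 2/3
(2,3)O 4/4
(2,4)O 2/2
(3,0)X 2/2
(3,1)X 3/3
(3,3)O 2/2
(3,5)O 1/1
(4,1)X 1/1
(4,3)O 2/2
(4,4)O 2/2
(4,5)O 3/3
(5,0)X — no occupied neighbors
(5,2)X — no occupied neighbors
(5,5)O 1/1
The smallest same-type fraction is 2/3 at (2,1), which reduces to 2/3. Any threshold above that leaves this particle unsatisfied.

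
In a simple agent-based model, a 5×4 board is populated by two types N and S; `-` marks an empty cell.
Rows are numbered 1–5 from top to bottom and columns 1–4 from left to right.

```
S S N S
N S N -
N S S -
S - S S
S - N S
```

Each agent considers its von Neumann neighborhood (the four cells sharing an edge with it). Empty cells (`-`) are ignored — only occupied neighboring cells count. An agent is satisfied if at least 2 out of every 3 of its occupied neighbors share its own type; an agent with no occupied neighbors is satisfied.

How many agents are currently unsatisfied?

10

Row 1: (1,1)S 1/2 unhappy · (1,2)S 2/3 ok · (1,3)N 1/3 unhappy · (1,4)S 0/1 unhappy
Row 2: (2,1)N 1/3 unhappy · (2,2)S 2/4 unhappy · (2,3)N 1/3 unhappy
Row 3: (3,1)N 1/3 unhappy · (3,2)S 2/3 ok · (3,3)S 2/3 ok
Row 4: (4,1)S 1/2 unhappy · (4,3)S 2/3 ok · (4,4)S 2/2 ok
Row 5: (5,1)S 1/1 ok · (5,3)N 0/2 unhappy · (5,4)S 1/2 unhappy
Unsatisfied: (1,1), (1,3), (1,4), (2,1), (2,2), (2,3), (3,1), (4,1), (5,3), (5,4) — 10 in total.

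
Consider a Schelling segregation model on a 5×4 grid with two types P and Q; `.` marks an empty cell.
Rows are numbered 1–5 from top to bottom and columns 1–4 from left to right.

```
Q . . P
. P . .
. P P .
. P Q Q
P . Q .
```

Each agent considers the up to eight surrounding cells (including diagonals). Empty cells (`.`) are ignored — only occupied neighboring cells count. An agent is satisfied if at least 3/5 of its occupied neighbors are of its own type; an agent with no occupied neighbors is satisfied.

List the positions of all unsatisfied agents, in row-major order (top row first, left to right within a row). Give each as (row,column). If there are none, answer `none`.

Row 1: (1,1)Q 0/1 not · (1,4)P 0/0 satisfied
Row 2: (2,2)P 2/3 satisfied
Row 3: (3,2)P 3/4 satisfied · (3,3)P 3/5 satisfied
Row 4: (4,2)P 3/5 satisfied · (4,3)Q 2/5 not · (4,4)Q 2/3 satisfied
Row 5: (5,1)P 1/1 satisfied · (5,3)Q 2/3 satisfied

(1,1), (4,3)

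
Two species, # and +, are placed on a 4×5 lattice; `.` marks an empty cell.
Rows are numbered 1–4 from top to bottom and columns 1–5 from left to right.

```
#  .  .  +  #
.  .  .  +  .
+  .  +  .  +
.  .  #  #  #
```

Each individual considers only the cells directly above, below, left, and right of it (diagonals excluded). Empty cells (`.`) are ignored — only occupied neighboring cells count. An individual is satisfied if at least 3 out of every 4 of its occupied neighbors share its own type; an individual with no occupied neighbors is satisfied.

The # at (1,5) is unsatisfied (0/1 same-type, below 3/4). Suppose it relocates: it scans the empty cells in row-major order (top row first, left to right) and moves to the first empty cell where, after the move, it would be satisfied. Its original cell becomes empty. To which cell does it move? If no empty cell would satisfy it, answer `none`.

Vacating (1,5). Empty cells in order:
  (1,2): 1/1 same-type → satisfied — stop here.

(1,2)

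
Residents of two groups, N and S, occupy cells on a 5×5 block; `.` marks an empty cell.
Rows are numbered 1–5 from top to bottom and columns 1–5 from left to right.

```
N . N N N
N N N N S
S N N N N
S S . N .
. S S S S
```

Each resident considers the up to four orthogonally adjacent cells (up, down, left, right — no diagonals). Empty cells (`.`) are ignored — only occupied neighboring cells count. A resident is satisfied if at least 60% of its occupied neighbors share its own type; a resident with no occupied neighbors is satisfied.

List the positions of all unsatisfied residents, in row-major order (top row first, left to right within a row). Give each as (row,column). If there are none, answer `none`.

(1,5), (2,5), (3,1), (3,2), (3,5), (4,4)

Row 1: (1,1)N 1/1 ok · (1,3)N 2/2 ok · (1,4)N 3/3 ok · (1,5)N 1/2 unhappy
Row 2: (2,1)N 2/3 ok · (2,2)N 3/3 ok · (2,3)N 4/4 ok · (2,4)N 3/4 ok · (2,5)S 0/3 unhappy
Row 3: (3,1)S 1/3 unhappy · (3,2)N 2/4 unhappy · (3,3)N 3/3 ok · (3,4)N 4/4 ok · (3,5)N 1/2 unhappy
Row 4: (4,1)S 2/2 ok · (4,2)S 2/3 ok · (4,4)N 1/2 unhappy
Row 5: (5,2)S 2/2 ok · (5,3)S 2/2 ok · (5,4)S 2/3 ok · (5,5)S 1/1 ok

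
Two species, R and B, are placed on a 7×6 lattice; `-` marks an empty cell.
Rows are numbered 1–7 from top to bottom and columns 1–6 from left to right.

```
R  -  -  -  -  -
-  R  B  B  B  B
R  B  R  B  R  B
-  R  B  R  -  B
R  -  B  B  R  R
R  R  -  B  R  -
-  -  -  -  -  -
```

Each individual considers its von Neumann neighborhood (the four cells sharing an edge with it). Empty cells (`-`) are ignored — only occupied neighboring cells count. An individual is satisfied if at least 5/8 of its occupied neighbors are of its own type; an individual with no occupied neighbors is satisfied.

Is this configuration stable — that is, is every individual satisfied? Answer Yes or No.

No

Row 1: (1,1)R 0/0 satisfied
Row 2: (2,2)R 0/2 not · (2,3)B 1/3 not · (2,4)B 3/3 satisfied · (2,5)B 2/3 satisfied · (2,6)B 2/2 satisfied
Row 3: (3,1)R 0/1 not · (3,2)B 0/4 not · (3,3)R 0/4 not · (3,4)B 1/4 not · (3,5)R 0/3 not · (3,6)B 2/3 satisfied
Row 4: (4,2)R 0/2 not · (4,3)B 1/4 not · (4,4)R 0/3 not · (4,6)B 1/2 not
Row 5: (5,1)R 1/1 satisfied · (5,3)B 2/2 satisfied · (5,4)B 2/4 not · (5,5)R 2/3 satisfied · (5,6)R 1/2 not
Row 6: (6,1)R 2/2 satisfied · (6,2)R 1/1 satisfied · (6,4)B 1/2 not · (6,5)R 1/2 not
For instance (2,2) has only 0/2 same-type neighbors, below 5/8.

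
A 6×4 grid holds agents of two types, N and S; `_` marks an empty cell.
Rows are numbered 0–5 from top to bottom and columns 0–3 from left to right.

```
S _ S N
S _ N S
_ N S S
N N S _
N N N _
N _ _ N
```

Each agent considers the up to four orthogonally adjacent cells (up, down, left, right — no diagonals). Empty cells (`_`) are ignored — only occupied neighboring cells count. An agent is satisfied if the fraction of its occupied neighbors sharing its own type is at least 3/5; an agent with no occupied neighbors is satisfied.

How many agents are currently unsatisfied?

(0,0)S 1/1 satisfied
(0,2)S 0/2 not
(0,3)N 0/2 not
(1,0)S 1/1 satisfied
(1,2)N 0/3 not
(1,3)S 1/3 not
(2,1)N 1/2 not
(2,2)S 2/4 not
(2,3)S 2/2 satisfied
(3,0)N 2/2 satisfied
(3,1)N 3/4 satisfied
(3,2)S 1/3 not
(4,0)N 3/3 satisfied
(4,1)N 3/3 satisfied
(4,2)N 1/2 not
(5,0)N 1/1 satisfied
(5,3)N 0/0 satisfied
Unsatisfied: (0,2), (0,3), (1,2), (1,3), (2,1), (2,2), (3,2), (4,2) — 8 in total.

8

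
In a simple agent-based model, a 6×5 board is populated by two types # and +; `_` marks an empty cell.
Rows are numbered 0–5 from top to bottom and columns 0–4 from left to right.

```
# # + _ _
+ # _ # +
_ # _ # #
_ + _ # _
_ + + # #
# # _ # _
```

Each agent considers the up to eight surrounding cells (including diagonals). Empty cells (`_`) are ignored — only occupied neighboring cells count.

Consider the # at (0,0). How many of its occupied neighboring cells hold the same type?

Occupied neighbors of (0,0): (0,1)=#, (1,0)=+, (1,1)=#.
Same type (#): 2 of 3.

2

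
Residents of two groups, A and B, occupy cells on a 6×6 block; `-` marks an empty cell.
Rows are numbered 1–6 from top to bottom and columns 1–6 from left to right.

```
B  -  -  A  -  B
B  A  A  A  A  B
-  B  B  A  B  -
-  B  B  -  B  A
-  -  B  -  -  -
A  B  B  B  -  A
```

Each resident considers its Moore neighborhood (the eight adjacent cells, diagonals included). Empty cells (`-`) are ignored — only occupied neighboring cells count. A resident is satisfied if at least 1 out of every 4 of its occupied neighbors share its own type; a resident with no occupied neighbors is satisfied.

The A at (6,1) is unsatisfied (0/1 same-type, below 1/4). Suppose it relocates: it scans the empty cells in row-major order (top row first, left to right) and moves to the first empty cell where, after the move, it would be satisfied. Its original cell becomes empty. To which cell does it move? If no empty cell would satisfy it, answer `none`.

(1,2)

Vacating (6,1). Empty cells in order:
  (1,2): 2/4 same-type → satisfied — stop here.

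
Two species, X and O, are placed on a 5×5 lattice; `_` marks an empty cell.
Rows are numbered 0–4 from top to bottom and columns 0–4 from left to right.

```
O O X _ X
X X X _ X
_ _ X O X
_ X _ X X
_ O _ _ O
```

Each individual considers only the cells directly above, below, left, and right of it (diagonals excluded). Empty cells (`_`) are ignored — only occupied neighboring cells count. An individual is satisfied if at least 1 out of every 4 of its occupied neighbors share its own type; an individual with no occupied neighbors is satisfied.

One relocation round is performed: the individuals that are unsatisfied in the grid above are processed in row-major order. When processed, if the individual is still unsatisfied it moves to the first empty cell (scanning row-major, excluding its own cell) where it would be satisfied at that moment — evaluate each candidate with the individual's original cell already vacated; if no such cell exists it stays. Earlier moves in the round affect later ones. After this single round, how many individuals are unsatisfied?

Initially unsatisfied (in order): (2,3), (3,1), (4,1), (4,4).
  (2,3) → (4,0).
  (3,1) → (0,3).
  (4,1): now satisfied by earlier moves; stays.
  (4,4) → (3,0).
Resulting grid:
O O X X X
X X X _ X
_ _ X _ X
O _ _ X X
O O _ _ _
All satisfied now.

0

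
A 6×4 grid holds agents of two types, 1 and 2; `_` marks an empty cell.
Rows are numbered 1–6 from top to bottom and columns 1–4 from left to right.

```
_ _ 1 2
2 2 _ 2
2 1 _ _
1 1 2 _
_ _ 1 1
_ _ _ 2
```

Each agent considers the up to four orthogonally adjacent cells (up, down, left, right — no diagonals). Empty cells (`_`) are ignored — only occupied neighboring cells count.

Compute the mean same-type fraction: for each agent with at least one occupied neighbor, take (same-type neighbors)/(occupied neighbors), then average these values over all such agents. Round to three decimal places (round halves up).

0.449

Row 1: (1,3)1 0/1 · (1,4)2 1/2
Row 2: (2,1)2 2/2 · (2,2)2 1/2 · (2,4)2 1/1
Row 3: (3,1)2 1/3 · (3,2)1 1/3
Row 4: (4,1)1 1/2 · (4,2)1 2/3 · (4,3)2 0/2
Row 5: (5,3)1 1/2 · (5,4)1 1/2
Row 6: (6,4)2 0/1
Sum over 13 agents: 0/1 + 1/2 + 2/2 + 1/2 + 1/1 + 1/3 + 1/3 + 1/2 + 2/3 + 0/2 + 1/2 + 1/2 + 0/1 = 35/6; mean = 35/6 ÷ 13 = 35/78 = 0.448717… → 0.449.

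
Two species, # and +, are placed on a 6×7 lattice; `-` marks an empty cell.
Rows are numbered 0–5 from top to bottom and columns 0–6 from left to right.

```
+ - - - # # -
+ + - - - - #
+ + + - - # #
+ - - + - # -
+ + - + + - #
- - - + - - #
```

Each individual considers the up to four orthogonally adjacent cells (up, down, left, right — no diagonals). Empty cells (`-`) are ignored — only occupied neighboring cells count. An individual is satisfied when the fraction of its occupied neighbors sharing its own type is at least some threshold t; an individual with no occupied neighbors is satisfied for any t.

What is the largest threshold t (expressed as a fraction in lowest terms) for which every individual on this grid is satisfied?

1/1

Row 0: (0,0)+ 1/1 · (0,4)# 1/1 · (0,5)# 1/1
Row 1: (1,0)+ 3/3 · (1,1)+ 2/2 · (1,6)# 1/1
Row 2: (2,0)+ 3/3 · (2,1)+ 3/3 · (2,2)+ 1/1 · (2,5)# 2/2 · (2,6)# 2/2
Row 3: (3,0)+ 2/2 · (3,3)+ 1/1 · (3,5)# 1/1
Row 4: (4,0)+ 2/2 · (4,1)+ 1/1 · (4,3)+ 3/3 · (4,4)+ 1/1 · (4,6)# 1/1
Row 5: (5,3)+ 1/1 · (5,6)# 1/1
The smallest same-type fraction is 1/1 at (0,0), which reduces to 1/1. Any threshold above that leaves this individual unsatisfied.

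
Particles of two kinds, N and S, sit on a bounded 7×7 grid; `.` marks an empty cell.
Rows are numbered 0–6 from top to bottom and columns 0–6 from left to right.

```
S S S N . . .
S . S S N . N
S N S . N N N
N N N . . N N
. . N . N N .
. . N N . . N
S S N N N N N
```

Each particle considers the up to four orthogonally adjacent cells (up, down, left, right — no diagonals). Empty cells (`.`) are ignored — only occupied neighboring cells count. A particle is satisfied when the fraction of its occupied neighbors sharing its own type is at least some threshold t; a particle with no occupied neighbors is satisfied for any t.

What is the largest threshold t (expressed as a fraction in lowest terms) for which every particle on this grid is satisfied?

(0,0)S 2/2
(0,1)S 2/2
(0,2)S 2/3
(0,3)N 0/2
(1,0)S 2/2
(1,2)S 3/3
(1,3)S 1/3
(1,4)N 1/2
(1,6)N 1/1
(2,0)S 1/3
(2,1)N 1/3
(2,2)S 1/3
(2,4)N 2/2
(2,5)N 3/3
(2,6)N 3/3
(3,0)N 1/2
(3,1)N 3/3
(3,2)N 2/3
(3,5)N 3/3
(3,6)N 2/2
(4,2)N 2/2
(4,4)N 1/1
(4,5)N 2/2
(5,2)N 3/3
(5,3)N 2/2
(5,6)N 1/1
(6,0)S 1/1
(6,1)S 1/2
(6,2)N 2/3
(6,3)N 3/3
(6,4)N 2/2
(6,5)N 2/2
(6,6)N 2/2
The smallest same-type fraction is 0/2 at (0,3), which reduces to 0/1. Any threshold above that leaves this particle unsatisfied.

0/1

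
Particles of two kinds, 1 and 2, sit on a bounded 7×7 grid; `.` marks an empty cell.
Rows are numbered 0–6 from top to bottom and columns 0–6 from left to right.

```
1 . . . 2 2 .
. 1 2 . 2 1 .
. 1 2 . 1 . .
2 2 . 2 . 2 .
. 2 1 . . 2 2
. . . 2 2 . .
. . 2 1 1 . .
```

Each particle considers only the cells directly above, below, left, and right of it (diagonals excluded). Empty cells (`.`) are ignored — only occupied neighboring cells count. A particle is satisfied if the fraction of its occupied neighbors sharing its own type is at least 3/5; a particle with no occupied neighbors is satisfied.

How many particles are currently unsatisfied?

(0,0)1 0/0 satisfied
(0,4)2 2/2 satisfied
(0,5)2 1/2 not
(1,1)1 1/2 not
(1,2)2 1/2 not
(1,4)2 1/3 not
(1,5)1 0/2 not
(2,1)1 1/3 not
(2,2)2 1/2 not
(2,4)1 0/1 not
(3,0)2 1/1 satisfied
(3,1)2 2/3 satisfied
(3,3)2 0/0 satisfied
(3,5)2 1/1 satisfied
(4,1)2 1/2 not
(4,2)1 0/1 not
(4,5)2 2/2 satisfied
(4,6)2 1/1 satisfied
(5,3)2 1/2 not
(5,4)2 1/2 not
(6,2)2 0/1 not
(6,3)1 1/3 not
(6,4)1 1/2 not
Unsatisfied: (0,5), (1,1), (1,2), (1,4), (1,5), (2,1), (2,2), (2,4), (4,1), (4,2), (5,3), (5,4), (6,2), (6,3), (6,4) — 15 in total.

15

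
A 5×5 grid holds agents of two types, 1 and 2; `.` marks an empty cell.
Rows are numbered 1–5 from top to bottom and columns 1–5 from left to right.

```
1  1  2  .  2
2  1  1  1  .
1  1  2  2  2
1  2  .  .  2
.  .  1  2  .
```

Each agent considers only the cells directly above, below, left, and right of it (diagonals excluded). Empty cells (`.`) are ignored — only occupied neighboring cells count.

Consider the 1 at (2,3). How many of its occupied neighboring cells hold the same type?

2

Occupied neighbors of (2,3): (1,3)=2, (3,3)=2, (2,2)=1, (2,4)=1.
Same type (1): 2 of 4.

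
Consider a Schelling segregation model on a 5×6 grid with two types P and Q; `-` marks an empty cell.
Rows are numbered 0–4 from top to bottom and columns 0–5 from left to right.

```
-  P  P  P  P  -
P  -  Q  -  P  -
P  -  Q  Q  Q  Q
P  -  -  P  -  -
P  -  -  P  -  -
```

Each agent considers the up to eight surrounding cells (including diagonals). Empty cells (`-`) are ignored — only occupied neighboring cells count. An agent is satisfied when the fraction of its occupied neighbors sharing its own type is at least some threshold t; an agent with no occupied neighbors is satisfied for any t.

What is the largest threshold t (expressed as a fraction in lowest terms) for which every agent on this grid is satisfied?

1/4

Row 0: (0,1)P 2/3 · (0,2)P 2/3 · (0,3)P 3/4 · (0,4)P 2/2
Row 1: (1,0)P 2/2 · (1,2)Q 2/5 · (1,4)P 2/5
Row 2: (2,0)P 2/2 · (2,2)Q 2/3 · (2,3)Q 3/5 · (2,4)Q 2/4 · (2,5)Q 1/2
Row 3: (3,0)P 2/2 · (3,3)P 1/4
Row 4: (4,0)P 1/1 · (4,3)P 1/1
The smallest same-type fraction is 1/4 at (3,3), which reduces to 1/4. Any threshold above that leaves this agent unsatisfied.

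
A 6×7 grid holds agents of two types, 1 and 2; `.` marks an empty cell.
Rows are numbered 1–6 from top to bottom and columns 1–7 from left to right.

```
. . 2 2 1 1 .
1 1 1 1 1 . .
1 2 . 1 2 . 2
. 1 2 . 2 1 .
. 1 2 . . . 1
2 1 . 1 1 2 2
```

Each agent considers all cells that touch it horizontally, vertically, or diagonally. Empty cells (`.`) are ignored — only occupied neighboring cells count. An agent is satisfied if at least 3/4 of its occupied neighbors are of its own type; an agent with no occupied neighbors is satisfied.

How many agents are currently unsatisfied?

24

Row 1: (1,3)2 1/4 not · (1,4)2 1/5 not · (1,5)1 3/4 satisfied · (1,6)1 2/2 satisfied
Row 2: (2,1)1 2/3 not · (2,2)1 3/5 not · (2,3)1 3/6 not · (2,4)1 4/7 not · (2,5)1 4/6 not
Row 3: (3,1)1 3/4 satisfied · (3,2)2 1/6 not · (3,4)1 3/6 not · (3,5)2 1/5 not · (3,7)2 0/1 not
Row 4: (4,2)1 2/5 not · (4,3)2 2/5 not · (4,5)2 1/3 not · (4,6)1 1/4 not
Row 5: (5,2)1 2/5 not · (5,3)2 1/5 not · (5,7)1 1/3 not
Row 6: (6,1)2 0/2 not · (6,2)1 1/3 not · (6,4)1 1/2 not · (6,5)1 1/2 not · (6,6)2 1/3 not · (6,7)2 1/2 not
Unsatisfied: (1,3), (1,4), (2,1), (2,2), (2,3), (2,4), (2,5), (3,2), (3,4), (3,5), (3,7), (4,2), (4,3), (4,5), (4,6), (5,2), (5,3), (5,7), (6,1), (6,2), (6,4), (6,5), (6,6), (6,7) — 24 in total.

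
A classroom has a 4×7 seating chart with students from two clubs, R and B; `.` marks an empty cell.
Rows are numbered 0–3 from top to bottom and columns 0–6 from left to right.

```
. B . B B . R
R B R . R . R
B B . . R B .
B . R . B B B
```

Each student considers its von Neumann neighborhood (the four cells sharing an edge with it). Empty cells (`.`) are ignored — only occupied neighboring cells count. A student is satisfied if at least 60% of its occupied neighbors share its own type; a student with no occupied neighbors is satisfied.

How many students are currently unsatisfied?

8

Row 0: (0,1)B 1/1 ✓ · (0,3)B 1/1 ✓ · (0,4)B 1/2 ✗ · (0,6)R 1/1 ✓
Row 1: (1,0)R 0/2 ✗ · (1,1)B 2/4 ✗ · (1,2)R 0/1 ✗ · (1,4)R 1/2 ✗ · (1,6)R 1/1 ✓
Row 2: (2,0)B 2/3 ✓ · (2,1)B 2/2 ✓ · (2,4)R 1/3 ✗ · (2,5)B 1/2 ✗
Row 3: (3,0)B 1/1 ✓ · (3,2)R 0/0 ✓ · (3,4)B 1/2 ✗ · (3,5)B 3/3 ✓ · (3,6)B 1/1 ✓
Unsatisfied: (0,4), (1,0), (1,1), (1,2), (1,4), (2,4), (2,5), (3,4) — 8 in total.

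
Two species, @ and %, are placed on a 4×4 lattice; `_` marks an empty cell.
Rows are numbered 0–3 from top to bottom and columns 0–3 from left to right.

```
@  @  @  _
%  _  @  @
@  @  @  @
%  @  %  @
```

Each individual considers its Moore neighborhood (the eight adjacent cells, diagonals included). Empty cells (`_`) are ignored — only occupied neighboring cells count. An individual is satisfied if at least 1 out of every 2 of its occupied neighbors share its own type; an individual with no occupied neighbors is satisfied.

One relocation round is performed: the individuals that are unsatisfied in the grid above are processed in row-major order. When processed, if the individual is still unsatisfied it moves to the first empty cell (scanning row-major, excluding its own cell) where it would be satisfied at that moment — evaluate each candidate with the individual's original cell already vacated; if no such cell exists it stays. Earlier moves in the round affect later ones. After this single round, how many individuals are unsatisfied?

Initially unsatisfied (in order): (1,0), (3,0), (3,2).
  (1,0): no empty cell satisfies it; stays.
  (3,0): no empty cell satisfies it; stays.
  (3,2): no empty cell satisfies it; stays.
Resulting grid:
@ @ @ _
% _ @ @
@ @ @ @
% @ % @
Unsatisfied now: (1,0), (3,0), (3,2).

3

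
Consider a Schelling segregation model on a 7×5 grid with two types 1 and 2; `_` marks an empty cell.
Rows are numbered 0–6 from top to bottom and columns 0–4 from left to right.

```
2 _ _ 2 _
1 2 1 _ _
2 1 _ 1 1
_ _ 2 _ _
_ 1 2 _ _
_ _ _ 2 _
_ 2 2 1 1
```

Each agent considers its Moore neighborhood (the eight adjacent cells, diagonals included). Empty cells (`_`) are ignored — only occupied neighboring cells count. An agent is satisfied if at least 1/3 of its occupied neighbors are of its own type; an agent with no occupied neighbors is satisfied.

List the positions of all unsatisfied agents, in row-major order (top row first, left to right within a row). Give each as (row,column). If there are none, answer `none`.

(0,0)2 1/2 ✓
(0,3)2 0/1 ✗
(1,0)1 1/4 ✗
(1,1)2 2/5 ✓
(1,2)1 2/4 ✓
(2,0)2 1/3 ✓
(2,1)1 2/5 ✓
(2,3)1 2/3 ✓
(2,4)1 1/1 ✓
(3,2)2 1/4 ✗
(4,1)1 0/2 ✗
(4,2)2 2/3 ✓
(5,3)2 2/4 ✓
(6,1)2 1/1 ✓
(6,2)2 2/3 ✓
(6,3)1 1/3 ✓
(6,4)1 1/2 ✓

(0,3), (1,0), (3,2), (4,1)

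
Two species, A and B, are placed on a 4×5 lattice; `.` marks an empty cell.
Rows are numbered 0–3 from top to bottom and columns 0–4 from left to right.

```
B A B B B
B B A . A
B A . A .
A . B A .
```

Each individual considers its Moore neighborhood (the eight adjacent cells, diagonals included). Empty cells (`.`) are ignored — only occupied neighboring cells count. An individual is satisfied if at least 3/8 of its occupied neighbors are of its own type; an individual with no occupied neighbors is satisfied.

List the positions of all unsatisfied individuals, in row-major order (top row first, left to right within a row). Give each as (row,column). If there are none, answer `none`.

(0,1), (1,4), (2,1), (3,2)

(0,0)B 2/3 ok
(0,1)A 1/5 unhappy
(0,2)B 2/4 ok
(0,3)B 2/4 ok
(0,4)B 1/2 ok
(1,0)B 3/5 ok
(1,1)B 4/7 ok
(1,2)A 3/6 ok
(1,4)A 1/3 unhappy
(2,0)B 2/4 ok
(2,1)A 2/6 unhappy
(2,3)A 3/4 ok
(3,0)A 1/2 ok
(3,2)B 0/3 unhappy
(3,3)A 1/2 ok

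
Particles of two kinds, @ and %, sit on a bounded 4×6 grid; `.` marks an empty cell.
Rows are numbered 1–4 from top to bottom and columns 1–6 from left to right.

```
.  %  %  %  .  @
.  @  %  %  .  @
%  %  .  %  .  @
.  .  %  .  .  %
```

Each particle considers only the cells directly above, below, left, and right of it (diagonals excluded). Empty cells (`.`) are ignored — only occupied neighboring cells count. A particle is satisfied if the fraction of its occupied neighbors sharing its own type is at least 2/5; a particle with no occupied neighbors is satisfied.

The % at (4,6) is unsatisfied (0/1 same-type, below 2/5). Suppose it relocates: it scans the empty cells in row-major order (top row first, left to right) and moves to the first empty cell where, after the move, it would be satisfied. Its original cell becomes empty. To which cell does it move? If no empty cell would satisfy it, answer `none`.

(1,1)

Vacating (4,6). Empty cells in order:
  (1,1): 1/1 same-type → satisfied — stop here.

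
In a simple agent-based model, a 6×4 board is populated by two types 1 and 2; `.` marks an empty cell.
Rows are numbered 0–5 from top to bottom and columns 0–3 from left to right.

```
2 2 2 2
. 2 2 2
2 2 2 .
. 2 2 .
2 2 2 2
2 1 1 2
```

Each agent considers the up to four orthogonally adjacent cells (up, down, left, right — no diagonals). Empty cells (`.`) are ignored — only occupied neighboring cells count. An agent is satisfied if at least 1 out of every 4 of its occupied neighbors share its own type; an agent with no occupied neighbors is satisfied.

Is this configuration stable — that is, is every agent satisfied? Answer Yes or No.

(0,0)2 1/1 satisfied
(0,1)2 3/3 satisfied
(0,2)2 3/3 satisfied
(0,3)2 2/2 satisfied
(1,1)2 3/3 satisfied
(1,2)2 4/4 satisfied
(1,3)2 2/2 satisfied
(2,0)2 1/1 satisfied
(2,1)2 4/4 satisfied
(2,2)2 3/3 satisfied
(3,1)2 3/3 satisfied
(3,2)2 3/3 satisfied
(4,0)2 2/2 satisfied
(4,1)2 3/4 satisfied
(4,2)2 3/4 satisfied
(4,3)2 2/2 satisfied
(5,0)2 1/2 satisfied
(5,1)1 1/3 satisfied
(5,2)1 1/3 satisfied
(5,3)2 1/2 satisfied
All meet the threshold, so the configuration is stable.

Yes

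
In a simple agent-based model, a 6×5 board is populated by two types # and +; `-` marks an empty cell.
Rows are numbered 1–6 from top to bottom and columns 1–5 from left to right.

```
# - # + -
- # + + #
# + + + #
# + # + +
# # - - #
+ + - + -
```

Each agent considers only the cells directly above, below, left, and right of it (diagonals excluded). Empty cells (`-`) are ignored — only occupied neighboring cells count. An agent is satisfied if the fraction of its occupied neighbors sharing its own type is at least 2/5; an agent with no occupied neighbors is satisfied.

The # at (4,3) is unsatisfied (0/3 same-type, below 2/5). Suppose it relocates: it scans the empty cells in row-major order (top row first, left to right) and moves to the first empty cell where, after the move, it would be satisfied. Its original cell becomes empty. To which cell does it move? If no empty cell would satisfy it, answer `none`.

Vacating (4,3). Empty cells in order:
  (1,2): 3/3 same-type → satisfied — stop here.

(1,2)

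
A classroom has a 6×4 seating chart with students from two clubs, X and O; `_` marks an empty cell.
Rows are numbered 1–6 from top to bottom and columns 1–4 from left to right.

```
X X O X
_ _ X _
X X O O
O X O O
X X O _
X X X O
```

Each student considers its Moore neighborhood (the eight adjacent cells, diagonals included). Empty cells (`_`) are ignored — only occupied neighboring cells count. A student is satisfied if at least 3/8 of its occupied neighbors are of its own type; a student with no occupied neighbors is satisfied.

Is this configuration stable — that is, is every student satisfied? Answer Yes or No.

Row 1: (1,1)X 1/1 ✓ · (1,2)X 2/3 ✓ · (1,3)O 0/3 ✗ · (1,4)X 1/2 ✓
Row 2: (2,3)X 3/6 ✓
Row 3: (3,1)X 2/3 ✓ · (3,2)X 3/6 ✓ · (3,3)O 3/6 ✓ · (3,4)O 3/4 ✓
Row 4: (4,1)O 0/5 ✗ · (4,2)X 4/8 ✓ · (4,3)O 4/7 ✓ · (4,4)O 4/4 ✓
Row 5: (5,1)X 4/5 ✓ · (5,2)X 5/8 ✓ · (5,3)O 3/7 ✓
Row 6: (6,1)X 3/3 ✓ · (6,2)X 4/5 ✓ · (6,3)X 2/4 ✓ · (6,4)O 1/2 ✓
For instance (1,3) has only 0/3 same-type neighbors, below 3/8.

No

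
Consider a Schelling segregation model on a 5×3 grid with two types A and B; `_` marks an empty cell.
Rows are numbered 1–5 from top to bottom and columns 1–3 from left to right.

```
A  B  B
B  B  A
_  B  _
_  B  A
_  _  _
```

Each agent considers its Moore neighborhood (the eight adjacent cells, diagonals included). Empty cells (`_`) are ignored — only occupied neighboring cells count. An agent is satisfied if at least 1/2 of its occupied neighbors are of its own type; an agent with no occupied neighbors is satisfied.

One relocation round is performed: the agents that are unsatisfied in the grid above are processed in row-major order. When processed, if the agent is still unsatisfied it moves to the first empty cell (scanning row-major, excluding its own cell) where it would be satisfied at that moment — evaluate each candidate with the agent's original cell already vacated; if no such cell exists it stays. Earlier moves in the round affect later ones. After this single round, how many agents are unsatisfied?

1

Initially unsatisfied (in order): (1,1), (2,3), (4,3).
  (1,1) → (5,2).
  (2,3) → (5,1).
  (4,3) → (4,1).
Resulting grid:
_ B B
B B _
_ B _
A B _
A A _
Unsatisfied now: (4,2).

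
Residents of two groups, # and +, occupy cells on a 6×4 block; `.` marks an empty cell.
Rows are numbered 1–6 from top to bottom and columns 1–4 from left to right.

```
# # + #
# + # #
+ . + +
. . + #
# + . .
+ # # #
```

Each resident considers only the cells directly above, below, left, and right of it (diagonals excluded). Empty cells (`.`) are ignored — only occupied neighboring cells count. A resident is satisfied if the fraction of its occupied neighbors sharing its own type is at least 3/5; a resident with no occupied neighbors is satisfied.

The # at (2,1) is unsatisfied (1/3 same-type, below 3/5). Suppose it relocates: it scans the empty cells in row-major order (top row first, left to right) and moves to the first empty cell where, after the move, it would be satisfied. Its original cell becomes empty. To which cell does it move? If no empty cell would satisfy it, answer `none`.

Vacating (2,1). Empty cells in order:
  (3,2): 0/3 same-type → still unsatisfied.
  (4,1): 1/2 same-type → still unsatisfied.
  (4,2): 0/2 same-type → still unsatisfied.
  (5,3): 1/3 same-type → still unsatisfied.
  (5,4): 2/2 same-type → satisfied — stop here.

(5,4)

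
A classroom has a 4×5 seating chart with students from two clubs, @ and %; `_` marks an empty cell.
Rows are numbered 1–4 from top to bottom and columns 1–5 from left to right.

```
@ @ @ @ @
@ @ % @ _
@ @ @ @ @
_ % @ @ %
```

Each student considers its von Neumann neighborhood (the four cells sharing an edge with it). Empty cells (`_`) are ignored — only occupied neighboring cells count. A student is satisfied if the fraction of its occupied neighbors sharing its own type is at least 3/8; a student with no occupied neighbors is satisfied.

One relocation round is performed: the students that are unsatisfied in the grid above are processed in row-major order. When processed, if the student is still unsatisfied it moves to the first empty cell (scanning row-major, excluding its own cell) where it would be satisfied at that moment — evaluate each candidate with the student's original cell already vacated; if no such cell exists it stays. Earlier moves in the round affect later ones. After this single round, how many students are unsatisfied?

Initially unsatisfied (in order): (2,3), (4,2), (4,5).
  (2,3) → (4,1).
  (4,2): no empty cell satisfies it; stays.
  (4,5): no empty cell satisfies it; stays.
Resulting grid:
@ @ @ @ @
@ @ _ @ _
@ @ @ @ @
% % @ @ %
Unsatisfied now: (4,2), (4,5).

2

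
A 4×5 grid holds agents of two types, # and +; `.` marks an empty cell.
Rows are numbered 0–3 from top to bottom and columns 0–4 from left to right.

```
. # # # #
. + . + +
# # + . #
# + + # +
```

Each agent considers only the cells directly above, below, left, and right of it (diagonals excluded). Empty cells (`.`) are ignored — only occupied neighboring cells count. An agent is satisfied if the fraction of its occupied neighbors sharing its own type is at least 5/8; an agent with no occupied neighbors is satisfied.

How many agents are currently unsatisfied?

12

(0,1)# 1/2 not
(0,2)# 2/2 satisfied
(0,3)# 2/3 satisfied
(0,4)# 1/2 not
(1,1)+ 0/2 not
(1,3)+ 1/2 not
(1,4)+ 1/3 not
(2,0)# 2/2 satisfied
(2,1)# 1/4 not
(2,2)+ 1/2 not
(2,4)# 0/2 not
(3,0)# 1/2 not
(3,1)+ 1/3 not
(3,2)+ 2/3 satisfied
(3,3)# 0/2 not
(3,4)+ 0/2 not
Unsatisfied: (0,1), (0,4), (1,1), (1,3), (1,4), (2,1), (2,2), (2,4), (3,0), (3,1), (3,3), (3,4) — 12 in total.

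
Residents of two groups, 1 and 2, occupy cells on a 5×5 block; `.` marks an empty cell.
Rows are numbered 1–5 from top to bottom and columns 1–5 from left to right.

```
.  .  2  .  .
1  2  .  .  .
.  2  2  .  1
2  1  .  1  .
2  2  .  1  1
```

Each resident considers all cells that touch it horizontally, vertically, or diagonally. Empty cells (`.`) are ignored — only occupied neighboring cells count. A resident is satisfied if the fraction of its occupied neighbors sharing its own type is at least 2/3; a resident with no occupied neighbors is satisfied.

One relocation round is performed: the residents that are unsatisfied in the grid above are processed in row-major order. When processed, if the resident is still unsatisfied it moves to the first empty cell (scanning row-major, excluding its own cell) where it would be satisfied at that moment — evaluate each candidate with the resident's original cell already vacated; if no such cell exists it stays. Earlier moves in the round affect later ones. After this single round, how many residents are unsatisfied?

1

Initially unsatisfied (in order): (2,1), (3,2), (3,3), (4,2).
  (2,1) → (1,5).
  (3,2): now satisfied by earlier moves; stays.
  (3,3) → (1,1).
  (4,2) → (2,4).
Resulting grid:
2 . 2 . 1
. 2 . 1 .
. 2 . . 1
2 . . 1 .
2 2 . 1 1
Unsatisfied now: (1,3).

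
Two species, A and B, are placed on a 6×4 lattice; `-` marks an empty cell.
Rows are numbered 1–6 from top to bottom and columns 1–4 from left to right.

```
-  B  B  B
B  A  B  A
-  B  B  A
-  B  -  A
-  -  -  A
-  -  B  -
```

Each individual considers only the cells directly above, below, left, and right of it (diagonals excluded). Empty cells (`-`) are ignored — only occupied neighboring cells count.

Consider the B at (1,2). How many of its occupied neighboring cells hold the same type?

1

Occupied neighbors of (1,2): (2,2)=A, (1,3)=B.
Same type (B): 1 of 2.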